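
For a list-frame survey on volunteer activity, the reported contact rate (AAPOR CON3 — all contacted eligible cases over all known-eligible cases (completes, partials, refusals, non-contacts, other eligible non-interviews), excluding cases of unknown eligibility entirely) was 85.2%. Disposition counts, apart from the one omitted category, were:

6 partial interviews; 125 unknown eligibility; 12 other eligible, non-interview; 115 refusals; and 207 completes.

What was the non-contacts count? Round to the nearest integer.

Top: 207 + 6 + 115 + 12 = 340
CON3 = 340 / D = 0.852
D = 340 / 0.852 = 399.1
Rest of base = 340
non-contacts = 399.1 − 340 ≈ 59

59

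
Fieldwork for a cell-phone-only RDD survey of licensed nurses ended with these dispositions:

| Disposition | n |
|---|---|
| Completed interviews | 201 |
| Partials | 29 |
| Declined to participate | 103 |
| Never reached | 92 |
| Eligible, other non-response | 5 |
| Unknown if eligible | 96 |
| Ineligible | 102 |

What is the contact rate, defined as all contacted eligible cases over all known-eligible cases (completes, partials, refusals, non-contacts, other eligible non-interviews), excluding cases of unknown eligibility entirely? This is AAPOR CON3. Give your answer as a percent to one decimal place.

78.6%

Num = 201 + 29 + 103 + 5 = 338
Denom = 201 + 29 + 103 + 92 + 5 = 430
CON3 = 338 / 430 = 0.7860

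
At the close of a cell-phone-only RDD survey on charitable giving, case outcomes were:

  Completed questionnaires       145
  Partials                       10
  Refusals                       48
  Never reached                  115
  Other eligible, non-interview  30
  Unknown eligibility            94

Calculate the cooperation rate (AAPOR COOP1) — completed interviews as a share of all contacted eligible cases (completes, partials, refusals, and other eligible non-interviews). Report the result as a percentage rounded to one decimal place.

Top = 145
Denominator = 145 + 10 + 48 + 30 = 233
COOP1 = 145 / 233 = 0.6223

62.2%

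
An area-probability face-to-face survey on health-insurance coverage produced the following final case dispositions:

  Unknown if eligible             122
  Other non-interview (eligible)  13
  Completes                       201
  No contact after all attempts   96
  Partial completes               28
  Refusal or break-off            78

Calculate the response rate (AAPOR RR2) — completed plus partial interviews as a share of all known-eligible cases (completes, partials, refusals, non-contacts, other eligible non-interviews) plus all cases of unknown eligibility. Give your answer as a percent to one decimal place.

Num = 201 + 28 = 229
Denom = 201 + 28 + 78 + 96 + 13 + 122 = 538
RR2 = 229 / 538 = 0.4257

42.6%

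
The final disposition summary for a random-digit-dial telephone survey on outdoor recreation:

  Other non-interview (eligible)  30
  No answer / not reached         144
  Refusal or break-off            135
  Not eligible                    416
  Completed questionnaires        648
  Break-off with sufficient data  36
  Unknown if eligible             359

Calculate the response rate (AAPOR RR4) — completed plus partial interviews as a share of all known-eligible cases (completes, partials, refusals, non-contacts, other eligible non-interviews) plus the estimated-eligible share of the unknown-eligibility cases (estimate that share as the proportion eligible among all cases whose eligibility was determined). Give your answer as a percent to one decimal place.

Top = 648 + 36 = 684
Known eligible = 648 + 36 + 135 + 144 + 30 = 993
e = 993 / (993 + 416) = 993 / 1409 = 0.7048
Estimated eligible among unknowns = 0.7048 × 359 = 253.02
Denom = 993 + 253.02 = 1246.02
RR4 = 684 / 1246.02 = 0.5489

54.9%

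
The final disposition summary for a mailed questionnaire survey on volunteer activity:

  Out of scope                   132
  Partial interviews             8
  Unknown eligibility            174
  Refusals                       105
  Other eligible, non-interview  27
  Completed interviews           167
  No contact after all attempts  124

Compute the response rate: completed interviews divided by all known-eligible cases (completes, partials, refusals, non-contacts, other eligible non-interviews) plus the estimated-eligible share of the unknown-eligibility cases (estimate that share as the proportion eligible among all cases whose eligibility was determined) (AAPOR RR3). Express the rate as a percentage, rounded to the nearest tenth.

Num → 167
Eligible (known) → 167 + 8 + 105 + 124 + 27 = 431
e = 431 / (431 + 132) = 431 / 563 = 0.7655
Eligible share of unknowns → 0.7655 × 174 = 133.20
Denominator → 431 + 133.20 = 564.20
RR3 = 167 / 564.20 = 0.2960

29.6%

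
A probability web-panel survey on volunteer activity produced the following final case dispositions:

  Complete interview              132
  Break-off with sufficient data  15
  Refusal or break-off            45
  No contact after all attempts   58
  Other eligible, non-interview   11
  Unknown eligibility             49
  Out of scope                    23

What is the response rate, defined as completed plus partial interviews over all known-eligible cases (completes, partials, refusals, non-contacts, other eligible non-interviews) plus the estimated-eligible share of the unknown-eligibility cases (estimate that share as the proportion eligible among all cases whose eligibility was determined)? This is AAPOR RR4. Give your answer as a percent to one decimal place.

48.0%

Numerator = 132 + 15 = 147
Determined eligible = 132 + 15 + 45 + 58 + 11 = 261
e = 261 / (261 + 23) = 261 / 284 = 0.9190
e × U = 0.9190 × 49 = 45.03
Base = 261 + 45.03 = 306.03
RR4 = 147 / 306.03 = 0.4803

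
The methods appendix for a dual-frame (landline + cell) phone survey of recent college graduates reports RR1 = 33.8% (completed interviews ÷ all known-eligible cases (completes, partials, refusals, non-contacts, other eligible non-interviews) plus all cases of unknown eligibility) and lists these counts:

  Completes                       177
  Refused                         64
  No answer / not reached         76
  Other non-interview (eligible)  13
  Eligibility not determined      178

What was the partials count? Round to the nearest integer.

RR1 = 177 / D = 0.338
D = 177 / 0.338 = 523.7
Other denominator terms total 508
partials = 523.7 − 508 ≈ 16

16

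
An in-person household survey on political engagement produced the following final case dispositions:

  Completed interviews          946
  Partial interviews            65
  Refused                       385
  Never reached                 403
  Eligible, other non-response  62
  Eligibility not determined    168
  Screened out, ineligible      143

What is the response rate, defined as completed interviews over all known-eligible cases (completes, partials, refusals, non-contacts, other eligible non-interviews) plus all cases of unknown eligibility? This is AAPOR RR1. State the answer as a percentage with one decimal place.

Numerator = 946
Denom = 946 + 65 + 385 + 403 + 62 + 168 = 2029
RR1 = 946 / 2029 = 0.4662

46.6%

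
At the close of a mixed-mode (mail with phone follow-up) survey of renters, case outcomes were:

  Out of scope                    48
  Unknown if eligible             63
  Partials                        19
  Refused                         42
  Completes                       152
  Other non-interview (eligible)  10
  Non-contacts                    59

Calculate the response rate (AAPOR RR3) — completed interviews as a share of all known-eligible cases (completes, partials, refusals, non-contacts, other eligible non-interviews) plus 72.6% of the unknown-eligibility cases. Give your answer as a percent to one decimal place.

46.4%

Num = 152
Determined eligible = 152 + 19 + 42 + 59 + 10 = 282
e × U = 0.7260 × 63 = 45.74
Base = 282 + 45.74 = 327.74
RR3 = 152 / 327.74 = 0.4638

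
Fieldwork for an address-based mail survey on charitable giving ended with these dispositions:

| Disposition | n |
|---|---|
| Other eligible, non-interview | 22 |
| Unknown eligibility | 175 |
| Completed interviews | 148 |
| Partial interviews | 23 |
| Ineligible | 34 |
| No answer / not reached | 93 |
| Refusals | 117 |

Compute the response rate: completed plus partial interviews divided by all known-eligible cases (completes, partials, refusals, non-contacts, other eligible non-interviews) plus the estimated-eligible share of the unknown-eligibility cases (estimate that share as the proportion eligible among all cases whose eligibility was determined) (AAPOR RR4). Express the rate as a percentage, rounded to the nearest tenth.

30.3%

Top = 148 + 23 = 171
Known eligible = 148 + 23 + 117 + 93 + 22 = 403
e = 403 / (403 + 34) = 403 / 437 = 0.9222
e × U = 0.9222 × 175 = 161.38
Denom = 403 + 161.38 = 564.38
RR4 = 171 / 564.38 = 0.3030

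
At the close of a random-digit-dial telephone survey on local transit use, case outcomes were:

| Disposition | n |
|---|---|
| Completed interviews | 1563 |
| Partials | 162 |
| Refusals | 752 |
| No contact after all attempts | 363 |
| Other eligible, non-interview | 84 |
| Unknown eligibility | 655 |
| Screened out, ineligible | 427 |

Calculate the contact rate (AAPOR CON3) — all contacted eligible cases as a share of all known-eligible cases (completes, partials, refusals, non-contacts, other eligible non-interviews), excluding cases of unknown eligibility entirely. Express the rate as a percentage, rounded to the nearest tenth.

Numerator: 1563 + 162 + 752 + 84 = 2561
Denom: 1563 + 162 + 752 + 363 + 84 = 2924
CON3 = 2561 / 2924 = 0.8759

87.6%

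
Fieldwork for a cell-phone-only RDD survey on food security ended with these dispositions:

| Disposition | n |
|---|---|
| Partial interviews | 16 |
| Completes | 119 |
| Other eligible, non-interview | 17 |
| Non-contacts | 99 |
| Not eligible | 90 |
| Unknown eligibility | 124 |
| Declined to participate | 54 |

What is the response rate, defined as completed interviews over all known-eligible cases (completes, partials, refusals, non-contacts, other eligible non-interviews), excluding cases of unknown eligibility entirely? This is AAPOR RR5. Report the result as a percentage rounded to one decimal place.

Top → 119
Base → 119 + 16 + 54 + 99 + 17 = 305
RR5 = 119 / 305 = 0.3902

39.0%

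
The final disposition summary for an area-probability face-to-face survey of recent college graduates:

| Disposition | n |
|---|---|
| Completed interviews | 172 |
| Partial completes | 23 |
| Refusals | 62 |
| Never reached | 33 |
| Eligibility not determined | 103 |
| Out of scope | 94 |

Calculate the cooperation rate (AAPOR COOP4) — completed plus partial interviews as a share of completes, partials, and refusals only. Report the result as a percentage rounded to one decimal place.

Numerator = 172 + 23 = 195
Denominator = 172 + 23 + 62 = 257
COOP4 = 195 / 257 = 0.7588

75.9%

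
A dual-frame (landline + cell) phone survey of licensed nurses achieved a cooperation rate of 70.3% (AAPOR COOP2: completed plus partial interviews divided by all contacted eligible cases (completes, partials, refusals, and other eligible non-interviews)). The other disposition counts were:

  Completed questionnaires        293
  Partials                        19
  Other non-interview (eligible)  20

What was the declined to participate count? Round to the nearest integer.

112

Num: 293 + 19 = 312
COOP2 = 312 / D = 0.703
D = 312 / 0.703 = 443.8
Remaining denominator categories sum to 332
declined to participate = 443.8 − 332 ≈ 112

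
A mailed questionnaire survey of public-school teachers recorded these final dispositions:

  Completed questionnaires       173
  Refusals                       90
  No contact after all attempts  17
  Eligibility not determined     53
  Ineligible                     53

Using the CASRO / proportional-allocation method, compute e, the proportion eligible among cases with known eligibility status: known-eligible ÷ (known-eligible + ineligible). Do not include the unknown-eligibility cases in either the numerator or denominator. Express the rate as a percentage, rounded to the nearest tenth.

84.1%

Known eligible = 173 + 90 + 17 = 280
e = 280 / (280 + 53) = 280 / 333 = 0.8408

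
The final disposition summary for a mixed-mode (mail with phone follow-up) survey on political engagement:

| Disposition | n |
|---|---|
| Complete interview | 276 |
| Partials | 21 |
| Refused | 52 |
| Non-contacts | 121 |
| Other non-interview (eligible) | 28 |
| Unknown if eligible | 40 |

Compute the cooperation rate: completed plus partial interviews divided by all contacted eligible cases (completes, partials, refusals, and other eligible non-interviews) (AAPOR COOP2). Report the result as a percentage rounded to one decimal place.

78.8%

Num = 276 + 21 = 297
Denom = 276 + 21 + 52 + 28 = 377
COOP2 = 297 / 377 = 0.7878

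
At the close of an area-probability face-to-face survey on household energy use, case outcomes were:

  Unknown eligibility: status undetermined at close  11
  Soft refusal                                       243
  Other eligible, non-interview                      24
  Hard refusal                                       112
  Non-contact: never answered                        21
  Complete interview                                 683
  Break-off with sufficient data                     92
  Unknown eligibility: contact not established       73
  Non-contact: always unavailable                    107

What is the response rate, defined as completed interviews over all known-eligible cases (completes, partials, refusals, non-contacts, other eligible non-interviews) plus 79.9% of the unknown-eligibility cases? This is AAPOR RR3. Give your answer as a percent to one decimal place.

50.6%

Refused = 112 + 243 = 355
Non-contacts = 21 + 107 = 128
Eligibility not determined = 73 + 11 = 84
Top = 683
Determined eligible = 683 + 92 + 355 + 128 + 24 = 1282
Eligible share of unknowns = 0.7990 × 84 = 67.12
Denominator = 1282 + 67.12 = 1349.12
RR3 = 683 / 1349.12 = 0.5063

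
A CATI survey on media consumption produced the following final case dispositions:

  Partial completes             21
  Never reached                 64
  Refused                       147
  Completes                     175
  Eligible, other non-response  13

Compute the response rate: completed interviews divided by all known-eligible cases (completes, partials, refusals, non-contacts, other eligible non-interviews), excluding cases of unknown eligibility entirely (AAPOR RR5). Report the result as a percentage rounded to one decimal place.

Numerator → 175
Base → 175 + 21 + 147 + 64 + 13 = 420
RR5 = 175 / 420 = 0.4167

41.7%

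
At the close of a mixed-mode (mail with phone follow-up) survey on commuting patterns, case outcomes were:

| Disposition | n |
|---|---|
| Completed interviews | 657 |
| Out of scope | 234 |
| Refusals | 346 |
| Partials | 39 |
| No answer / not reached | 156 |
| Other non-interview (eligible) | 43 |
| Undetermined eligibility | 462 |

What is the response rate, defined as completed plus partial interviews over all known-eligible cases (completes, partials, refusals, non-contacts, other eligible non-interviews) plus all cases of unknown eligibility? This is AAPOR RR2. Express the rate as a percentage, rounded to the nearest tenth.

40.9%

Num → 657 + 39 = 696
Denominator → 657 + 39 + 346 + 156 + 43 + 462 = 1703
RR2 = 696 / 1703 = 0.4087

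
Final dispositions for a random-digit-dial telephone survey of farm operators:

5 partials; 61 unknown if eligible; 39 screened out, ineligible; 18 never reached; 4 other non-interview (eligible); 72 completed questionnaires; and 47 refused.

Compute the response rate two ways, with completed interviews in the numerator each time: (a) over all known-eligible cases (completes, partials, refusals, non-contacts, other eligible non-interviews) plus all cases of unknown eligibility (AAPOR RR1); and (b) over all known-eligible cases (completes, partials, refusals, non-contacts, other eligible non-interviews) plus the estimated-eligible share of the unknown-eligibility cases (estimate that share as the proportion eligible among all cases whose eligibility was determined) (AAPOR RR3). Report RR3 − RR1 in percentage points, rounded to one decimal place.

2.3

Top = 72
Denom = 72 + 5 + 47 + 18 + 4 + 61 = 207
RR1 = 72 / 207 = 0.3478
Eligible (known) = 72 + 5 + 47 + 18 + 4 = 146
e = 146 / (146 + 39) = 146 / 185 = 0.7892
Eligible share of unknowns = 0.7892 × 61 = 48.14
Denom = 146 + 48.14 = 194.14
RR3 = 72 / 194.14 = 0.3709
Difference = 37.09 − 34.78 = 2.31 percentage points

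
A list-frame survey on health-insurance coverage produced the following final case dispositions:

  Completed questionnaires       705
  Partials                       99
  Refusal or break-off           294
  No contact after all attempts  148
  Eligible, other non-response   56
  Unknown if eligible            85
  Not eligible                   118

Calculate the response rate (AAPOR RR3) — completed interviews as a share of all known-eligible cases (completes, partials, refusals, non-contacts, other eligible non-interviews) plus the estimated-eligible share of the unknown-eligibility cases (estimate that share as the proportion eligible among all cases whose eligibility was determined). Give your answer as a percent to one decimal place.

Num: 705
Determined eligible: 705 + 99 + 294 + 148 + 56 = 1302
e = 1302 / (1302 + 118) = 1302 / 1420 = 0.9169
e × U: 0.9169 × 85 = 77.94
Base: 1302 + 77.94 = 1379.94
RR3 = 705 / 1379.94 = 0.5109

51.1%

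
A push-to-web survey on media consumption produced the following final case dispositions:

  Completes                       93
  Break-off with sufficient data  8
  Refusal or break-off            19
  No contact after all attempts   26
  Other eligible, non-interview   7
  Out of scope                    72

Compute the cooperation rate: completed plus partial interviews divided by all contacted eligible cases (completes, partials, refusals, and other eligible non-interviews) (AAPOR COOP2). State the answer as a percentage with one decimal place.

Num = 93 + 8 = 101
Denom = 93 + 8 + 19 + 7 = 127
COOP2 = 101 / 127 = 0.7953

79.5%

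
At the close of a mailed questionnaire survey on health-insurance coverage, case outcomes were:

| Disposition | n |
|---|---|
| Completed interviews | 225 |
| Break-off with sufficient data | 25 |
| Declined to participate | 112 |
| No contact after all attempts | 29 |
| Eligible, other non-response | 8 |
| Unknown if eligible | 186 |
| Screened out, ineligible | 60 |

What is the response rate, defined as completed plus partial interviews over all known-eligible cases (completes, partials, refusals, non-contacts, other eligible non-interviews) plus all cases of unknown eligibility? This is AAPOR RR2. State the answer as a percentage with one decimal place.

Top: 225 + 25 = 250
Denominator: 225 + 25 + 112 + 29 + 8 + 186 = 585
RR2 = 250 / 585 = 0.4274

42.7%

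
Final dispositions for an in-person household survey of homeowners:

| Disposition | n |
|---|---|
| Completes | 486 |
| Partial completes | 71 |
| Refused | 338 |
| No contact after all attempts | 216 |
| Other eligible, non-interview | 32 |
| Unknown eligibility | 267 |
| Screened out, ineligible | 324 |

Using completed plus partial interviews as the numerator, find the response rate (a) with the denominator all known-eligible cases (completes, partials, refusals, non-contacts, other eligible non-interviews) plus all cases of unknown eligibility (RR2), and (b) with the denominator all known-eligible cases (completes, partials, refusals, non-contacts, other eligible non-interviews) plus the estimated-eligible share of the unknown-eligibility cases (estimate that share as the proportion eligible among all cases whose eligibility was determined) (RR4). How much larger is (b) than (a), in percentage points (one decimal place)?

Numerator: 486 + 71 = 557
Denom: 486 + 71 + 338 + 216 + 32 + 267 = 1410
RR2 = 557 / 1410 = 0.3950
Eligible (known): 486 + 71 + 338 + 216 + 32 = 1143
e = 1143 / (1143 + 324) = 1143 / 1467 = 0.7791
Estimated eligible among unknowns: 0.7791 × 267 = 208.02
Denom: 1143 + 208.02 = 1351.02
RR4 = 557 / 1351.02 = 0.4123
Difference = 41.23 − 39.50 = 1.73 percentage points

1.7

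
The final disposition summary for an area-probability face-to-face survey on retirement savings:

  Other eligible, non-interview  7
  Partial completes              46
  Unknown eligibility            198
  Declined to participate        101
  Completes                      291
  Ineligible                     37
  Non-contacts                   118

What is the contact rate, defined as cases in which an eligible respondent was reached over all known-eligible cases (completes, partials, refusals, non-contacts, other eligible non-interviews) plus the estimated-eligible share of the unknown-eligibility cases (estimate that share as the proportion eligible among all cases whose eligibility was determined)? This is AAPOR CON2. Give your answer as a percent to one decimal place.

59.4%

Top → 291 + 46 + 101 + 7 = 445
Known eligible → 291 + 46 + 101 + 118 + 7 = 563
e = 563 / (563 + 37) = 563 / 600 = 0.9383
Estimated eligible among unknowns → 0.9383 × 198 = 185.78
Denom → 563 + 185.78 = 748.78
CON2 = 445 / 748.78 = 0.5943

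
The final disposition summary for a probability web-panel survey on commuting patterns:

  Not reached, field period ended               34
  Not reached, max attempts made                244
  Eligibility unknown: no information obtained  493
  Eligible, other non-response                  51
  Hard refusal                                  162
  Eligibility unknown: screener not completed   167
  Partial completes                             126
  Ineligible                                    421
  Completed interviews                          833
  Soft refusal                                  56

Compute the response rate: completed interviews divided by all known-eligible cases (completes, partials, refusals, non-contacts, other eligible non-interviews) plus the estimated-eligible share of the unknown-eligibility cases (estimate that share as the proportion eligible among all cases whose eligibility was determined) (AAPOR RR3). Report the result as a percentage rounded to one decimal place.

41.2%

Refused = 162 + 56 = 218
Never reached = 34 + 244 = 278
Undetermined eligibility = 167 + 493 = 660
Top: 833
Eligible (known): 833 + 126 + 218 + 278 + 51 = 1506
e = 1506 / (1506 + 421) = 1506 / 1927 = 0.7815
e × U: 0.7815 × 660 = 515.79
Denom: 1506 + 515.79 = 2021.79
RR3 = 833 / 2021.79 = 0.4120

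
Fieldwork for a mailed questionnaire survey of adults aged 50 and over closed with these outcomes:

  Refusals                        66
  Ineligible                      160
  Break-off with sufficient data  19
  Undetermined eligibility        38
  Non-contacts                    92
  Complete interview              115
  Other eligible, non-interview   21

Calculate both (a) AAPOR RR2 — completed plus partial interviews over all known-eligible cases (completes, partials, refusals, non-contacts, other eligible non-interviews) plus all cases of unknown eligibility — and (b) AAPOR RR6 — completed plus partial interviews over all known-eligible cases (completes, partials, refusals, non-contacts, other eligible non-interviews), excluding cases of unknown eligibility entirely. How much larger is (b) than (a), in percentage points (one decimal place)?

4.6

Top → 115 + 19 = 134
Base → 115 + 19 + 66 + 92 + 21 + 38 = 351
RR2 = 134 / 351 = 0.3818
Base → 115 + 19 + 66 + 92 + 21 = 313
RR6 = 134 / 313 = 0.4281
Difference = 42.81 − 38.18 = 4.63 percentage points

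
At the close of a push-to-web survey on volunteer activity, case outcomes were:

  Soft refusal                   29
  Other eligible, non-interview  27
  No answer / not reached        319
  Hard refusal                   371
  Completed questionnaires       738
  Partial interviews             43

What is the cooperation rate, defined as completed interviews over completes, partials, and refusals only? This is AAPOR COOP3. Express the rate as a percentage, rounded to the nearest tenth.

62.5%

Refused = 371 + 29 = 400
Num: 738
Denominator: 738 + 43 + 400 = 1181
COOP3 = 738 / 1181 = 0.6249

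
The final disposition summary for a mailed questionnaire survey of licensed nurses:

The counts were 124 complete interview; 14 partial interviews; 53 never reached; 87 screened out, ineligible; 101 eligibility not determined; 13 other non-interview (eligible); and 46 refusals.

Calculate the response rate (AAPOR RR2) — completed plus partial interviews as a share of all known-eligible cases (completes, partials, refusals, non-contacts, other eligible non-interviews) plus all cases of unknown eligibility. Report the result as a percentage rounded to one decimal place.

Top → 124 + 14 = 138
Denominator → 124 + 14 + 46 + 53 + 13 + 101 = 351
RR2 = 138 / 351 = 0.3932

39.3%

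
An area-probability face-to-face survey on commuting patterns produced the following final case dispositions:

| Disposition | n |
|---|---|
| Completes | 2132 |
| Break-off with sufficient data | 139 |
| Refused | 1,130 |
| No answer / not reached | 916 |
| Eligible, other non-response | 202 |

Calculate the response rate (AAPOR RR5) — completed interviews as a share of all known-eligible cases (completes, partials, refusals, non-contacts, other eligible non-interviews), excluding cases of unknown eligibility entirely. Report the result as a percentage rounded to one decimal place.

47.2%

Num → 2132
Base → 2132 + 139 + 1130 + 916 + 202 = 4519
RR5 = 2132 / 4519 = 0.4718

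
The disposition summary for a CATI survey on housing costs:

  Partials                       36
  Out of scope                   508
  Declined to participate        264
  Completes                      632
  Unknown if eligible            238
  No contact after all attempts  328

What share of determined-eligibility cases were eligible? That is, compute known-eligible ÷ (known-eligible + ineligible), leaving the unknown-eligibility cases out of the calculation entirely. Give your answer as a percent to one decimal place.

Known eligible = 632 + 36 + 264 + 328 = 1260
e = 1260 / (1260 + 508) = 1260 / 1768 = 0.7127

71.3%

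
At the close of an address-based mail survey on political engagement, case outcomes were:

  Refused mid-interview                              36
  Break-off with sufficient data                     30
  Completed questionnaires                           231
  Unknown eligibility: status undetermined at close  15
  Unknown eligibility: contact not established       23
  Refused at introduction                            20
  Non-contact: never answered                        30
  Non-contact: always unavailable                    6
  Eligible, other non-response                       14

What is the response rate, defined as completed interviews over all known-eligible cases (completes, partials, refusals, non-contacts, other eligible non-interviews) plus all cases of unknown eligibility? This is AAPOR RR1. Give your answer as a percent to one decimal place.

57.0%

Refused = 20 + 36 = 56
No contact after all attempts = 30 + 6 = 36
Unknown eligibility = 23 + 15 = 38
Numerator = 231
Denominator = 231 + 30 + 56 + 36 + 14 + 38 = 405
RR1 = 231 / 405 = 0.5704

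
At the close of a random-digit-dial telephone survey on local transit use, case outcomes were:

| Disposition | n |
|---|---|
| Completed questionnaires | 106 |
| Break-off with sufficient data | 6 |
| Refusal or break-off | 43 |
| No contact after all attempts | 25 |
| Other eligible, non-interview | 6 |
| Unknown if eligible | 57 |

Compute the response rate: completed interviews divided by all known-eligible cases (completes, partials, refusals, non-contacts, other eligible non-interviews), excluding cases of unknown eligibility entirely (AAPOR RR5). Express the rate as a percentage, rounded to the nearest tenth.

57.0%

Numerator = 106
Denom = 106 + 6 + 43 + 25 + 6 = 186
RR5 = 106 / 186 = 0.5699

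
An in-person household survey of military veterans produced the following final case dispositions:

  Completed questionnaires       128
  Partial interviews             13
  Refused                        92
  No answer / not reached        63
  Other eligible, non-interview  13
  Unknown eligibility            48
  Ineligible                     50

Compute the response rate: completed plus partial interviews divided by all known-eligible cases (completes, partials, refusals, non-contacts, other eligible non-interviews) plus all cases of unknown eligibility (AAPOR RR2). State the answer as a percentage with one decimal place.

Num: 128 + 13 = 141
Denom: 128 + 13 + 92 + 63 + 13 + 48 = 357
RR2 = 141 / 357 = 0.3950

39.5%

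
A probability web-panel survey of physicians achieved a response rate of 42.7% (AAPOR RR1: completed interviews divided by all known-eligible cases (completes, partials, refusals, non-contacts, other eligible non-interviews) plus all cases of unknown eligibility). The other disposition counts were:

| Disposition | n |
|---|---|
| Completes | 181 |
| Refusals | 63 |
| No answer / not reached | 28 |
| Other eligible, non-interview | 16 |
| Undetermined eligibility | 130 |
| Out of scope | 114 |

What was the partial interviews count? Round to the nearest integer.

RR1 = 181 / D = 0.427
D = 181 / 0.427 = 423.9
Other denominator terms total 418
partial interviews = 423.9 − 418 ≈ 6

6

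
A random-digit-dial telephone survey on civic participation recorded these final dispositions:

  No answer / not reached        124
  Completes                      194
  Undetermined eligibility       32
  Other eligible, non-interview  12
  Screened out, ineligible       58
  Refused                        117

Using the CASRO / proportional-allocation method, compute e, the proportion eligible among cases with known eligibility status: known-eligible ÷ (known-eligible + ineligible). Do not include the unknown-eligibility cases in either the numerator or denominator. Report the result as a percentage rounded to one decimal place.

Eligible (known) → 194 + 117 + 124 + 12 = 447
e = 447 / (447 + 58) = 447 / 505 = 0.8851

88.5%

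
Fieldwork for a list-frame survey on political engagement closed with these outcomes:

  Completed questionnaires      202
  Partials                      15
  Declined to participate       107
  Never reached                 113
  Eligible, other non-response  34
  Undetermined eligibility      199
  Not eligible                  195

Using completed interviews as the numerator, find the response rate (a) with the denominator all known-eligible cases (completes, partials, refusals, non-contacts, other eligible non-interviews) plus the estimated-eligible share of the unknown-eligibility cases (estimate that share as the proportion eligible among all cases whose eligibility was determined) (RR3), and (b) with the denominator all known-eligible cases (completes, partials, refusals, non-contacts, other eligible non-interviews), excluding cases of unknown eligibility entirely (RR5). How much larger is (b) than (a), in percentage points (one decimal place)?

9.9

Top → 202
Determined eligible → 202 + 15 + 107 + 113 + 34 = 471
e = 471 / (471 + 195) = 471 / 666 = 0.7072
Estimated eligible among unknowns → 0.7072 × 199 = 140.73
Denominator → 471 + 140.73 = 611.73
RR3 = 202 / 611.73 = 0.3302
Denominator → 202 + 15 + 107 + 113 + 34 = 471
RR5 = 202 / 471 = 0.4289
Difference = 42.89 − 33.02 = 9.87 percentage points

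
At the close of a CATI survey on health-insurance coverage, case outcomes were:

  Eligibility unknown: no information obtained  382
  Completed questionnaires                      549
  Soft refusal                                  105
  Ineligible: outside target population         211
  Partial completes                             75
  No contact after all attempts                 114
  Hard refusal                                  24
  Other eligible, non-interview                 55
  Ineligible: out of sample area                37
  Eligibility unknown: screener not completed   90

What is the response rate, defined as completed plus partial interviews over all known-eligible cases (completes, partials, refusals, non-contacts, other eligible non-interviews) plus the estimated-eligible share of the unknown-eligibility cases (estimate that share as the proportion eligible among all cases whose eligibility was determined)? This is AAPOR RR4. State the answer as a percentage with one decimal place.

48.2%

Refusal or break-off = 24 + 105 = 129
Unknown eligibility = 90 + 382 = 472
Not eligible = 211 + 37 = 248
Num → 549 + 75 = 624
Eligible (known) → 549 + 75 + 129 + 114 + 55 = 922
e = 922 / (922 + 248) = 922 / 1170 = 0.7880
Estimated eligible among unknowns → 0.7880 × 472 = 371.94
Denom → 922 + 371.94 = 1293.94
RR4 = 624 / 1293.94 = 0.4822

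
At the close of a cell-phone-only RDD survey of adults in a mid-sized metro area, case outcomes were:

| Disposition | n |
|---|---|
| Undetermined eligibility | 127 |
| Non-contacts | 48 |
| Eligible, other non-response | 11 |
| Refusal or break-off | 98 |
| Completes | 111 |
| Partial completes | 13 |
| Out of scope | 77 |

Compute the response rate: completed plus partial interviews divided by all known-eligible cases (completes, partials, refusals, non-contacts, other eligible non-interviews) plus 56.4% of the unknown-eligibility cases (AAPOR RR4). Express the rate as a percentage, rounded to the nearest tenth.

35.2%

Top → 111 + 13 = 124
Eligible (known) → 111 + 13 + 98 + 48 + 11 = 281
Eligible share of unknowns → 0.5640 × 127 = 71.63
Base → 281 + 71.63 = 352.63
RR4 = 124 / 352.63 = 0.3516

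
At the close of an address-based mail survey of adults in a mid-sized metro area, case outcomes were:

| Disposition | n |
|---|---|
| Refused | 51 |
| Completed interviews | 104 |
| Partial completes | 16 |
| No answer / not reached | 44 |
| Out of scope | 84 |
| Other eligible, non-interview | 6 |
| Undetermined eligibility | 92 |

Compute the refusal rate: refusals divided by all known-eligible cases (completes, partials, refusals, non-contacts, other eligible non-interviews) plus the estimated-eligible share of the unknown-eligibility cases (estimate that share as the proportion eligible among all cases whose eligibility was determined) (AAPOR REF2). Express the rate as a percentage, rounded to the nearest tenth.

Num = 51
Determined eligible = 104 + 16 + 51 + 44 + 6 = 221
e = 221 / (221 + 84) = 221 / 305 = 0.7246
Estimated eligible among unknowns = 0.7246 × 92 = 66.66
Denominator = 221 + 66.66 = 287.66
REF2 = 51 / 287.66 = 0.1773

17.7%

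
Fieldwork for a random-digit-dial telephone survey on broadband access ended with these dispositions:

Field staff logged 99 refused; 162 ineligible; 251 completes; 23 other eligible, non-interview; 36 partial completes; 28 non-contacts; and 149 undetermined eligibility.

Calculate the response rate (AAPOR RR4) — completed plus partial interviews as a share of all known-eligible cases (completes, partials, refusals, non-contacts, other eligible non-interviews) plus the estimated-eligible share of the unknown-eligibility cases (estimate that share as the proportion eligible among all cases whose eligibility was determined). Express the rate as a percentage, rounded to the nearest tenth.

52.6%

Num → 251 + 36 = 287
Eligible (known) → 251 + 36 + 99 + 28 + 23 = 437
e = 437 / (437 + 162) = 437 / 599 = 0.7295
Estimated eligible among unknowns → 0.7295 × 149 = 108.70
Denom → 437 + 108.70 = 545.70
RR4 = 287 / 545.70 = 0.5259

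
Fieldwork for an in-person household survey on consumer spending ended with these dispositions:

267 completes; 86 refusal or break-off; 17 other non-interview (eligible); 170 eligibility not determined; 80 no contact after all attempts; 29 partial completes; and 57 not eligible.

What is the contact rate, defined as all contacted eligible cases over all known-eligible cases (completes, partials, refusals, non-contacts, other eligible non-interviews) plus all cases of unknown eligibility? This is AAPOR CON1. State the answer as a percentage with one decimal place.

61.5%

Top = 267 + 29 + 86 + 17 = 399
Denominator = 267 + 29 + 86 + 80 + 17 + 170 = 649
CON1 = 399 / 649 = 0.6148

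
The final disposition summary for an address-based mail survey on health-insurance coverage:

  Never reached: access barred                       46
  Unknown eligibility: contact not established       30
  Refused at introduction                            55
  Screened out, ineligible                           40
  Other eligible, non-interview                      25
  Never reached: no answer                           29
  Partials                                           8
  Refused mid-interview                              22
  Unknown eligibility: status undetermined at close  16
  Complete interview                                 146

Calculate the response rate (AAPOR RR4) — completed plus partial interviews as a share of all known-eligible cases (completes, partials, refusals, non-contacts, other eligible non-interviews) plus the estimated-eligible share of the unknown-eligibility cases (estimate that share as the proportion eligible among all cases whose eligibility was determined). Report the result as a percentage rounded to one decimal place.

Refusal or break-off = 55 + 22 = 77
No answer / not reached = 29 + 46 = 75
Undetermined eligibility = 30 + 16 = 46
Num = 146 + 8 = 154
Determined eligible = 146 + 8 + 77 + 75 + 25 = 331
e = 331 / (331 + 40) = 331 / 371 = 0.8922
Estimated eligible among unknowns = 0.8922 × 46 = 41.04
Denominator = 331 + 41.04 = 372.04
RR4 = 154 / 372.04 = 0.4139

41.4%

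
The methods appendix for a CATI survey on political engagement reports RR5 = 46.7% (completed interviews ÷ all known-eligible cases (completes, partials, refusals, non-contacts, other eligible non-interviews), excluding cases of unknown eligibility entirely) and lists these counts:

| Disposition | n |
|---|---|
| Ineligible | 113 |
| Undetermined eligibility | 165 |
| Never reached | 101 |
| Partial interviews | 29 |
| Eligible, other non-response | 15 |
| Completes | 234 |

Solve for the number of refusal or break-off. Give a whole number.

RR5 = 234 / D = 0.467
D = 234 / 0.467 = 501.1
Other denominator terms total 379
refusal or break-off = 501.1 − 379 ≈ 122

122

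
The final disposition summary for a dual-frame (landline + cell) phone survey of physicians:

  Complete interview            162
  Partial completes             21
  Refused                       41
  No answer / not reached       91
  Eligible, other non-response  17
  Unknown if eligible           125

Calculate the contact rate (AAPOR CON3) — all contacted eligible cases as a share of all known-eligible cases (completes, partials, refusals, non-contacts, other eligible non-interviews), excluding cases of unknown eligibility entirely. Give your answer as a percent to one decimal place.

Top: 162 + 21 + 41 + 17 = 241
Base: 162 + 21 + 41 + 91 + 17 = 332
CON3 = 241 / 332 = 0.7259

72.6%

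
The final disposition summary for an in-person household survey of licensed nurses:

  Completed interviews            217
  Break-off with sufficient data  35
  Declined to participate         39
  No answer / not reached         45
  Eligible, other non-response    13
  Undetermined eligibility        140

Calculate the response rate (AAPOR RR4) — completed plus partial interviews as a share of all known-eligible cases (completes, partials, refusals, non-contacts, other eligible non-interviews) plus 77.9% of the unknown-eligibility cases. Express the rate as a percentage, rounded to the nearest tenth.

Num: 217 + 35 = 252
Eligible (known): 217 + 35 + 39 + 45 + 13 = 349
Estimated eligible among unknowns: 0.7790 × 140 = 109.06
Base: 349 + 109.06 = 458.06
RR4 = 252 / 458.06 = 0.5501

55.0%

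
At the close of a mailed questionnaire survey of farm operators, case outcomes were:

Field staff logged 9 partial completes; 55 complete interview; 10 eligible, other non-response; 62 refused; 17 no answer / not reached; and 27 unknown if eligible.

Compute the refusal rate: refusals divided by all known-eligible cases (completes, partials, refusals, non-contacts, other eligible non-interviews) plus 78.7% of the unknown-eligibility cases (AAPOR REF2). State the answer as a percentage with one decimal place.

35.6%

Num → 62
Determined eligible → 55 + 9 + 62 + 17 + 10 = 153
e × U → 0.7870 × 27 = 21.25
Base → 153 + 21.25 = 174.25
REF2 = 62 / 174.25 = 0.3558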